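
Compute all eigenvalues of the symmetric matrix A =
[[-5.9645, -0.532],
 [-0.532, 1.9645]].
sigma(A) ≈ {-6, 2}

A is real symmetric, so its spectrum consists of real eigenvalues. Expanding the characteristic polynomial of the displayed matrix gives
  det(λ I - A) = p(λ) = λ^2 + (4)λ + (-12).
Solving p(λ) = 0 yields eigenvalues ≈ -6, 2. (A is shown rounded to 4 decimals, so these recover the underlying integer eigenvalues to within that precision.)
Verification: the trace of A = -4 equals the sum of eigenvalues -4, and det(A) ≈ -12.0003 matches the eigenvalue product -12.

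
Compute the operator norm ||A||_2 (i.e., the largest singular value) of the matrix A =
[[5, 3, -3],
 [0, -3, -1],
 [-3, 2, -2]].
||A||_2 ≈ 6.652 (= sqrt(largest eigenvalue of A^T A))

||A||_2 = sigma_max(A) = sqrt(lambda_max(A^T A)). Form the symmetric matrix M = A^T A =
[[34, 9, -9],
 [9, 22, -10],
 [-9, -10, 14]].
Its characteristic polynomial (trace, sum of principal 2x2 minors, determinant of M give the coefficients) is
  p(λ) = det(λ I - M) = λ^3 - 70λ^2 + 1270λ - 5776.
No integer candidate from the rational root theorem (±divisors of 5776) is a root, so the roots are irrational. The cubic discriminant is Δ = 126982448 > 0, so there are three distinct real roots. p(6) = -460 and p(7) = 27 have opposite signs, so a root lies in (6, 7); Newton's method refines it to λ ≈ 6.9386. p(18) = 236 and p(19) = -57 have opposite signs, so a root lies in (18, 19); Newton's method refines it to λ ≈ 18.8128. p(44) = -232 and p(45) = 749 have opposite signs, so a root lies in (44, 45); Newton's method refines it to λ ≈ 44.2485. Check (Vieta): the three roots sum to 70, matching tr M = 70.
So the eigenvalues of A^T A are ≈ 6.9386, 18.8128, 44.2485 (all ≥ 0, as they must be for A^T A). The largest is λ_max ≈ 44.2485, hence ||A||_2 = sqrt(λ_max) ≈ 6.652.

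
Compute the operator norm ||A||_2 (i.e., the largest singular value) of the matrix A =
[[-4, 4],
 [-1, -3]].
||A||_2 = sqrt((42 + sqrt(740))/2) ≈ 5.8823 (= sqrt(largest eigenvalue of A^T A))

||A||_2 = sigma_max(A) = sqrt(lambda_max(A^T A)). Form the symmetric matrix M = A^T A =
[[17, -13],
 [-13, 25]].
Its characteristic polynomial (trace, determinant of M give the coefficients) is
  p(λ) = det(λ I - M) = λ^2 - 42λ + 256.
For λ^2 - 42λ + 256 the discriminant is 740. It is nonnegative but not a perfect square, so the roots are real and irrational: λ = (42 ± sqrt(740))/2 ≈ 34.6015, 7.3985.
So the eigenvalues of A^T A are ≈ 7.3985, 34.6015 (all ≥ 0, as they must be for A^T A). The largest is λ_max = (42 + sqrt(740))/2 ≈ 34.6015, hence ||A||_2 = sqrt(λ_max) = sqrt((42 + sqrt(740))/2) ≈ 5.8823.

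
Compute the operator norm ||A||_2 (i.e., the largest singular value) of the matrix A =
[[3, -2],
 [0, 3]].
||A||_2 = sqrt((22 + sqrt(160))/2) ≈ 4.1623 (= sqrt(largest eigenvalue of A^T A))

||A||_2 = sigma_max(A) = sqrt(lambda_max(A^T A)). Form the symmetric matrix M = A^T A =
[[9, -6],
 [-6, 13]].
Its characteristic polynomial (trace, determinant of M give the coefficients) is
  p(λ) = det(λ I - M) = λ^2 - 22λ + 81.
For λ^2 - 22λ + 81 the discriminant is 160. It is nonnegative but not a perfect square, so the roots are real and irrational: λ = (22 ± sqrt(160))/2 ≈ 17.3246, 4.6754.
So the eigenvalues of A^T A are ≈ 4.6754, 17.3246 (all ≥ 0, as they must be for A^T A). The largest is λ_max = (22 + sqrt(160))/2 ≈ 17.3246, hence ||A||_2 = sqrt(λ_max) = sqrt((22 + sqrt(160))/2) ≈ 4.1623.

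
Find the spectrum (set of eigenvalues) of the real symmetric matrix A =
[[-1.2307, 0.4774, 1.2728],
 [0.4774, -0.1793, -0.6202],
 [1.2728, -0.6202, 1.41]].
sigma(A) ≈ {-2, 0, 2}

A is real symmetric, so its spectrum consists of real eigenvalues. Expanding the characteristic polynomial of the displayed matrix gives
  det(λ I - A) = p(λ) = λ^3 + (0)λ^2 + (-4)λ + (0).
Solving p(λ) = 0 yields eigenvalues ≈ -2, 0, 2. (A is shown rounded to 4 decimals, so these recover the underlying integer eigenvalues to within that precision.)
Verification: the trace of A = 0 equals the sum of eigenvalues 0, and det(A) ≈ -0.0001 matches the eigenvalue product 0.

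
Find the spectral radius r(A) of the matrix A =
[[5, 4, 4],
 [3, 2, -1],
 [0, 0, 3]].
r(A) = (7 + sqrt(57))/2 ≈ 7.2749

The eigenvalues of A are the roots of its characteristic polynomial. With M = A (coefficients from the trace, the sum of principal 2x2 minors, and det A):
  p(λ) = det(λ I - M) = λ^3 - 10λ^2 + 19λ + 6.
By the rational root theorem any rational root is an integer divisor of 6. Testing λ = 3: p(3) = 27 - 90 + 57 + 6 = 0, so λ = 3 is a root. Dividing out (λ - 3) leaves p(λ) = (λ - 3)(λ^2 - 7λ - 2). For λ^2 - 7λ - 2 the discriminant is 57. It is nonnegative but not a perfect square, so the roots are real and irrational: λ = (7 ± sqrt(57))/2 ≈ 7.2749, -0.2749.
Thus the eigenvalues (to 4 decimals) are 7.2749 (modulus 7.2749); -0.2749 (modulus 0.2749); 3 (modulus 3). The spectral radius is the largest modulus: r(A) = (7 + sqrt(57))/2 ≈ 7.2749. (Cross-check: r(A) ≤ ||A||_2 ≈ 8.1259; equality holds whenever A is normal, though it can also hold for some non-normal A.)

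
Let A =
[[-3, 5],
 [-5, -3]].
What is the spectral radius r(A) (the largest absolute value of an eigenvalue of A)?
r(A) = sqrt(34) ≈ 5.831

The eigenvalues of A are the roots of its characteristic polynomial. With M = A (coefficients from the trace and determinant):
  p(λ) = det(λ I - M) = λ^2 + 6λ + 34.
For λ^2 + 6λ + 34 the discriminant is -100. It is negative, so the roots are the complex-conjugate pair λ = -3 ± (sqrt(100)/2) i ≈ -3 ± 5i. For a conjugate pair the product of the roots equals the constant term, so |λ|^2 = 34 and |λ| = sqrt(34) ≈ 5.831.
Thus the eigenvalues (to 4 decimals) are -3 ± 5i (modulus 5.831). The spectral radius is the largest modulus: r(A) = sqrt(34) ≈ 5.831. (Cross-check: r(A) ≤ ||A||_2 ≈ 5.831; equality holds whenever A is normal, though it can also hold for some non-normal A.)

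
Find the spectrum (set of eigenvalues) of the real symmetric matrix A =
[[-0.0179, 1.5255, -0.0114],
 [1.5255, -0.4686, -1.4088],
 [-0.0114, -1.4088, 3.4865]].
sigma(A) ≈ {-2, 1, 4}

A is real symmetric, so its spectrum consists of real eigenvalues. Expanding the characteristic polynomial of the displayed matrix gives
  det(λ I - A) = p(λ) = λ^3 + (-3)λ^2 + (-6)λ + (8).
Solving p(λ) = 0 yields eigenvalues ≈ -2, 1, 4. (A is shown rounded to 4 decimals, so these recover the underlying integer eigenvalues to within that precision.)
Verification: the trace of A = 3 equals the sum of eigenvalues 3, and det(A) ≈ -7.9998 matches the eigenvalue product -8.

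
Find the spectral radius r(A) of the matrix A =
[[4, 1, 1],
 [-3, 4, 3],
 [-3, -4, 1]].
r(A) ≈ 4.7408

The eigenvalues of A are the roots of its characteristic polynomial. With M = A (coefficients from the trace, the sum of principal 2x2 minors, and det A):
  p(λ) = det(λ I - M) = λ^3 - 9λ^2 + 42λ - 82.
No integer candidate from the rational root theorem (±divisors of 82) is a root, so the roots are irrational. The cubic discriminant is Δ = -16200 < 0, so there is one real root and a complex-conjugate pair. p(3) = -10 and p(4) = 6 have opposite signs, so a root lies in (3, 4); Newton's method refines it to λ ≈ 3.6485. Dividing out (λ - (3.6485)) leaves approximately λ^2 - 5.3515λ + 22.4751. For λ^2 - 5.3515λ + 22.4751 the discriminant is -61.2616. It is negative, so the remaining roots are the complex-conjugate pair λ ≈ 2.6758 ± 3.9135i. Their product equals the constant term, so |λ|^2 ≈ 22.4751 and |λ| ≈ 4.7408.
Thus the eigenvalues (to 4 decimals) are 3.6485 (modulus 3.6485); 2.6758 ± 3.9135i (modulus 4.7408). The spectral radius is the largest modulus: r(A) ≈ 4.7408. (Cross-check: r(A) ≤ ||A||_2 ≈ 6.1263; equality holds whenever A is normal, though it can also hold for some non-normal A.)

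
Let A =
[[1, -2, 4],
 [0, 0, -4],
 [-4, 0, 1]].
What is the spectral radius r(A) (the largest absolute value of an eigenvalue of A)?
r(A) ≈ 4.6924

The eigenvalues of A are the roots of its characteristic polynomial. With M = A (coefficients from the trace, the sum of principal 2x2 minors, and det A):
  p(λ) = det(λ I - M) = λ^3 - 2λ^2 + 17λ + 32.
No integer candidate from the rational root theorem (±divisors of 32) is a root, so the roots are irrational. The cubic discriminant is Δ = -64704 < 0, so there is one real root and a complex-conjugate pair. p(-2) = -18 and p(-1) = 12 have opposite signs, so a root lies in (-2, -1); Newton's method refines it to λ ≈ -1.4533. Dividing out (λ - (-1.4533)) leaves approximately λ^2 - 3.4533λ + 22.0187. For λ^2 - 3.4533λ + 22.0187 the discriminant is -76.1496. It is negative, so the remaining roots are the complex-conjugate pair λ ≈ 1.7267 ± 4.3632i. Their product equals the constant term, so |λ|^2 ≈ 22.0187 and |λ| ≈ 4.6924.
Thus the eigenvalues (to 4 decimals) are -1.4533 (modulus 1.4533); 1.7267 ± 4.3632i (modulus 4.6924). The spectral radius is the largest modulus: r(A) ≈ 4.6924. (Cross-check: r(A) ≤ ||A||_2 ≈ 5.9224; equality holds whenever A is normal, though it can also hold for some non-normal A.)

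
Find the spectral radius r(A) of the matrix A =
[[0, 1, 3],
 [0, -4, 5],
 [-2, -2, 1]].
r(A) ≈ 3.4228

The eigenvalues of A are the roots of its characteristic polynomial. With M = A (coefficients from the trace, the sum of principal 2x2 minors, and det A):
  p(λ) = det(λ I - M) = λ^3 + 3λ^2 + 12λ + 34.
No integer candidate from the rational root theorem (±divisors of 34) is a root, so the roots are irrational. The cubic discriminant is Δ = -18468 < 0, so there is one real root and a complex-conjugate pair. p(-3) = -2 and p(-2) = 14 have opposite signs, so a root lies in (-3, -2); Newton's method refines it to λ ≈ -2.9021. Dividing out (λ - (-2.9021)) leaves approximately λ^2 + 0.0979λ + 11.7158. For λ^2 + 0.0979λ + 11.7158 the discriminant is -46.8536. It is negative, so the remaining roots are the complex-conjugate pair λ ≈ -0.049 ± 3.4225i. Their product equals the constant term, so |λ|^2 ≈ 11.7158 and |λ| ≈ 3.4228.
Thus the eigenvalues (to 4 decimals) are -2.9021 (modulus 2.9021); -0.049 ± 3.4225i (modulus 3.4228). The spectral radius is the largest modulus: r(A) ≈ 3.4228. (Cross-check: r(A) ≤ ||A||_2 ≈ 6.971; equality holds whenever A is normal, though it can also hold for some non-normal A.)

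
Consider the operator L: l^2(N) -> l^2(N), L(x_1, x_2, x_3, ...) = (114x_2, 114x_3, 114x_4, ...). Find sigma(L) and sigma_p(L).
sigma(L) = closed disk {z in C : |z| ≤ 114}; sigma_p(L) = open disk {z in C : |z| < 114}

Note L = 114·V where V is the unit left shift (V x)_k = x_{k+1}; so sigma(L) = 114·sigma(V) and ||L|| = 114||V||. ||L x||^2 = 12996sum_{k≥2} |x_k|^2 ≤ 12996||x||^2, with equality on {x : x_1 = 0}, so ||L|| = 114. For any lambda with |lambda| < 114, set r = lambda/114 (|r| < 1); the vector x = (1, r, r^2, ...) is in l^2 and satisfies L x = 114(r, r^2, ...) = lambda x, so lambda is an eigenvalue. On the boundary |lambda| = 114 the geometric series diverges, so no l^2 eigenvector exists, but these lambda lie in the approximate point spectrum. Hence sigma(L) is the closed disk of radius 114 and sigma_p(L) is the open disk.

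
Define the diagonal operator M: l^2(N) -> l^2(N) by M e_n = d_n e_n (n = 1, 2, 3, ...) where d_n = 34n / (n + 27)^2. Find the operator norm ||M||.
||M|| = 17/54 (attained at n = 27)

For M diagonal, ||M|| = sup_n |d_n|. Treat f(x) = 34x / (x + 27)^2 for real x > 0. By the quotient rule, f'(x) = 34(27 - x)/(x + 27)^3, which is positive for x < 27 and negative for x > 27. So f has a unique maximum at x = 27, and since 27 is a positive integer, the supremum over n ≥ 1 is attained at n = 27: d_27 = 34·27/(27 + 27)^2 = 34·27/2916 = 17/54. Hence ||M|| = 17/54.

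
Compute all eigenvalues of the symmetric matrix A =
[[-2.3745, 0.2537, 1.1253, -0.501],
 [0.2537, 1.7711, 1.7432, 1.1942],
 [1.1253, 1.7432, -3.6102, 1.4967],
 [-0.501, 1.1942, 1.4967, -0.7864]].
sigma(A) ≈ {-5, -2, -1, 3}

A is real symmetric, so its spectrum consists of real eigenvalues. Expanding the characteristic polynomial of the displayed matrix gives
  det(λ I - A) = p(λ) = λ^4 + (5)λ^3 + (-7)λ^2 + (-41.0017)λ + (-30.002).
Solving p(λ) = 0 yields eigenvalues ≈ -5, -2, -1, 3. (A is shown rounded to 4 decimals, so these recover the underlying integer eigenvalues to within that precision.)
Verification: the trace of A = -5 equals the sum of eigenvalues -5, and det(A) ≈ -30.0020 matches the eigenvalue product -30.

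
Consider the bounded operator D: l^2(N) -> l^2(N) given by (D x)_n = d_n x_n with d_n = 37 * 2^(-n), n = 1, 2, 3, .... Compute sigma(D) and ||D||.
sigma(D) = {37 * 2^(-n) : n ≥ 1} ∪ {0}; ||D|| = 37/2

A bounded diagonal operator on l^2 with diagonal entries d_n has spectrum equal to the closure of {d_n : n ≥ 1}: every d_n is an eigenvalue (with eigenvector e_n), so {d_n} ⊂ sigma(D); the spectrum is closed, so its closure is too; and for lambda not in the closure, (D - lambda I) has bounded inverse (the diagonal entries 1/(d_n - lambda) are bounded). For our sequence d_n = 37 * 2^(-n), n = 1, 2, 3, ...:
  - {d_n} = {37 * 2^(-n) : n ≥ 1}; the only limit point is 0
  - closure = {37 * 2^(-n) : n ≥ 1} ∪ {0}
For the norm: a diagonal operator has ||D|| = sup_n |d_n|. Here d_n = 37 * 2^(-n) is positive and decreasing, so sup_n |d_n| = d_1 = 37/2. So ||D|| = 37/2.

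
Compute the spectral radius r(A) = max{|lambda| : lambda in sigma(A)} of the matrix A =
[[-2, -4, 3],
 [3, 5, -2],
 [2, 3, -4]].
r(A) ≈ 3.9663

The eigenvalues of A are the roots of its characteristic polynomial. With M = A (coefficients from the trace, the sum of principal 2x2 minors, and det A):
  p(λ) = det(λ I - M) = λ^3 + λ^2 - 10λ + 7.
No integer candidate from the rational root theorem (±divisors of 7) is a root, so the roots are irrational. The cubic discriminant is Δ = 1489 > 0, so there are three distinct real roots. p(-4) = -1 and p(-3) = 19 have opposite signs, so a root lies in (-4, -3); Newton's method refines it to λ ≈ -3.9663. p(0) = 7 and p(1) = -1 have opposite signs, so a root lies in (0, 1); Newton's method refines it to λ ≈ 0.8238. p(2) = -1 and p(3) = 13 have opposite signs, so a root lies in (2, 3); Newton's method refines it to λ ≈ 2.1425. Check (Vieta): the three roots sum to -1, matching tr M = -1.
Thus the eigenvalues (to 4 decimals) are -3.9663 (modulus 3.9663); 0.8238 (modulus 0.8238); 2.1425 (modulus 2.1425). The spectral radius is the largest modulus: r(A) ≈ 3.9663. (Cross-check: r(A) ≤ ||A||_2 ≈ 9.5753; equality holds whenever A is normal, though it can also hold for some non-normal A.)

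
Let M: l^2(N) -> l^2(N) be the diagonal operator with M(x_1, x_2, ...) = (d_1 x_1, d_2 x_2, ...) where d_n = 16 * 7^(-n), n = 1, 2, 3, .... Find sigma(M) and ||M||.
sigma(M) = {16 * 7^(-n) : n ≥ 1} ∪ {0}; ||M|| = 16/7

A bounded diagonal operator on l^2 with diagonal entries d_n has spectrum equal to the closure of {d_n : n ≥ 1}: every d_n is an eigenvalue (with eigenvector e_n), so {d_n} ⊂ sigma(M); the spectrum is closed, so its closure is too; and for lambda not in the closure, (M - lambda I) has bounded inverse (the diagonal entries 1/(d_n - lambda) are bounded). For our sequence d_n = 16 * 7^(-n), n = 1, 2, 3, ...:
  - {d_n} = {16 * 7^(-n) : n ≥ 1}; the only limit point is 0
  - closure = {16 * 7^(-n) : n ≥ 1} ∪ {0}
For the norm: a diagonal operator has ||M|| = sup_n |d_n|. Here d_n = 16 * 7^(-n) is positive and decreasing, so sup_n |d_n| = d_1 = 16/7. So ||M|| = 16/7.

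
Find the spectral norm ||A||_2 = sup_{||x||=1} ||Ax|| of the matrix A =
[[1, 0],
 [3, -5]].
||A||_2 = sqrt((35 + sqrt(1125))/2) ≈ 5.8541 (= sqrt(largest eigenvalue of A^T A))

||A||_2 = sigma_max(A) = sqrt(lambda_max(A^T A)). Form the symmetric matrix M = A^T A =
[[10, -15],
 [-15, 25]].
Its characteristic polynomial (trace, determinant of M give the coefficients) is
  p(λ) = det(λ I - M) = λ^2 - 35λ + 25.
For λ^2 - 35λ + 25 the discriminant is 1125. It is nonnegative but not a perfect square, so the roots are real and irrational: λ = (35 ± sqrt(1125))/2 ≈ 34.2705, 0.7295.
So the eigenvalues of A^T A are ≈ 0.7295, 34.2705 (all ≥ 0, as they must be for A^T A). The largest is λ_max = (35 + sqrt(1125))/2 ≈ 34.2705, hence ||A||_2 = sqrt(λ_max) = sqrt((35 + sqrt(1125))/2) ≈ 5.8541.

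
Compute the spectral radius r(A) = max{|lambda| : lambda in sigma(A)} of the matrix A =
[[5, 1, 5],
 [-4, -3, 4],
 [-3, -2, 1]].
r(A) = sqrt(12) ≈ 3.4641

The eigenvalues of A are the roots of its characteristic polynomial. With M = A (coefficients from the trace, the sum of principal 2x2 minors, and det A):
  p(λ) = det(λ I - M) = λ^3 - 3λ^2 + 14λ - 12.
By the rational root theorem any rational root is an integer divisor of 12. Testing λ = 1: p(1) = 1 - 3 + 14 - 12 = 0, so λ = 1 is a root. Dividing out (λ - 1) leaves p(λ) = (λ - 1)(λ^2 - 2λ + 12). For λ^2 - 2λ + 12 the discriminant is -44. It is negative, so the roots are the complex-conjugate pair λ = 1 ± (sqrt(44)/2) i ≈ 1 ± 3.3166i. For a conjugate pair the product of the roots equals the constant term, so |λ|^2 = 12 and |λ| = sqrt(12) ≈ 3.4641.
Thus the eigenvalues (to 4 decimals) are 1 ± 3.3166i (modulus 3.4641); 1 (modulus 1). The spectral radius is the largest modulus: r(A) = sqrt(12) ≈ 3.4641. (Cross-check: r(A) ≤ ||A||_2 ≈ 7.8312; equality holds whenever A is normal, though it can also hold for some non-normal A.)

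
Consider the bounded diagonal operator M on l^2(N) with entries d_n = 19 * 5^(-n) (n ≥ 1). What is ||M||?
||M|| = 19/5 (attained at n = 1)

For M diagonal, ||M|| = sup_n |d_n|. The sequence d_n = 19 * 5^(-n) is positive and strictly decreasing (ratio 5^(-1) < 1), so the supremum is d_1 = 19/5. Hence ||M|| = 19/5.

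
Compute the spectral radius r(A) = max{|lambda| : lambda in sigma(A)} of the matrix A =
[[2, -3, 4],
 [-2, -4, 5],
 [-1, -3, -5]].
r(A) ≈ 6.5659

The eigenvalues of A are the roots of its characteristic polynomial. With M = A (coefficients from the trace, the sum of principal 2x2 minors, and det A):
  p(λ) = det(λ I - M) = λ^3 + 7λ^2 + 15λ - 123.
No integer candidate from the rational root theorem (±divisors of 123) is a root, so the roots are irrational. The cubic discriminant is Δ = -474672 < 0, so there is one real root and a complex-conjugate pair. p(2) = -57 and p(3) = 12 have opposite signs, so a root lies in (2, 3); Newton's method refines it to λ ≈ 2.8531. Dividing out (λ - (2.8531)) leaves approximately λ^2 + 9.8531λ + 43.1115. For λ^2 + 9.8531λ + 43.1115 the discriminant is -75.363. It is negative, so the remaining roots are the complex-conjugate pair λ ≈ -4.9265 ± 4.3406i. Their product equals the constant term, so |λ|^2 ≈ 43.1115 and |λ| ≈ 6.5659.
Thus the eigenvalues (to 4 decimals) are 2.8531 (modulus 2.8531); -4.9265 ± 4.3406i (modulus 6.5659). The spectral radius is the largest modulus: r(A) ≈ 6.5659. (Cross-check: r(A) ≤ ||A||_2 ≈ 8.5647; equality holds whenever A is normal, though it can also hold for some non-normal A.)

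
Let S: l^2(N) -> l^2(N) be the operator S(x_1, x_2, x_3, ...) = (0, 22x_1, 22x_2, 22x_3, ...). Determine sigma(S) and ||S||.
sigma(S) = closed disk {z in C : |z| ≤ 22}; ||S|| = 22

Note S = 22·U where U is the unit right shift (U x)_k = x_{k-1} (with x_0 := 0); so ||S|| = 22||U|| and sigma(S) = 22·sigma(U). ||S x||^2 = sum_{k≥1} |22x_k|^2 = 484||x||^2, so ||S|| = 22 and sigma(S) ⊂ {|z| ≤ 22}. For any |lambda| < 22, the equation (S - lambda I) x = 0 forces x_1 = 0, then 22x_k = lambda x_{k+1} ⇒ x = 0, so S has no eigenvalues. But (S - lambda I) is not surjective for |lambda| < 22: solving (S - lambda I) x = e_1 would require x_n proportional to (lambda/22)^(-n), which is not in l^2. So every |lambda| < 22 lies in the residual spectrum. The boundary |lambda| = 22 is in the approximate point spectrum (the spectrum is closed). Hence sigma(S) is the closed disk of radius 22.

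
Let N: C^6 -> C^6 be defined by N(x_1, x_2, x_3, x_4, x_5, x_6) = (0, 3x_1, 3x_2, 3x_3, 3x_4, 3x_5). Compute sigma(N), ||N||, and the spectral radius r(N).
sigma(N) = {0}; ||N|| = 3; r(N) = 0. (N is nilpotent with N^6 = 0.)

On C^6, N is a strictly lower-triangular matrix with 3 on the subdiagonal and zeros elsewhere, so its characteristic polynomial is lambda^6 and every eigenvalue is 0: sigma(N) = {0}. For the operator norm, N e_i = 3e_{i+1} for i = 1, ..., 5 and N e_6 = 0, so the singular values of N are 3 (with multiplicity 5) and 0; hence ||N|| = 3. The spectral radius r(N) = max|lambda| = 0. Note ||N|| > r(N) — characteristic of non-normal nilpotent operators. Indeed N^6 = 0.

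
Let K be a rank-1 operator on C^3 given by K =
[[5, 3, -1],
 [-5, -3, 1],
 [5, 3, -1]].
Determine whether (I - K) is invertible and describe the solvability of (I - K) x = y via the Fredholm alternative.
(I - K) is singular (det(I - K) = 0, i.e. 1 ∈ sigma(K)). (I - K) x = y is solvable iff y ⊥ ker((I - K)^*) = span{(5, 3, -1)}, i.e. iff 5y_1 + 3y_2 - y_3 = 0. When solvable, the solutions are x = y + c·(1, -1, 1), c arbitrary (ker(I - K) = span{(1, -1, 1)}, dimension 1).

K has rank 1, so it is an outer product K = u v^T: every row of K is a multiple of one row vector. Reading off the entries, u = (1, -1, 1) and v = (5, 3, -1) (row i of K equals u_i·v^T). A rank-one matrix u v^T satisfies K u = u (v·u) and kills the (2)-dimensional subspace v^⊥, so its characteristic polynomial is lambda^2 (lambda - v·u) with v·u = tr K = 1. Hence the eigenvalues of I - K are 1 (multiplicity 2) and 1 - (1) = 0, so det(I - K) = 0. (Direct check: I - K =
[[-4, -3, 1],
 [5, 4, -1],
 [-5, -3, 2]]
has determinant 0.) So 1 is an eigenvalue of K and (I - K) is not invertible. The finite-dimensional Fredholm alternative says: either (I - K) is invertible, or ker(I - K) ≠ {0} and then range(I - K) = ker((I - K)^*)^⊥, with dim ker(I - K) = dim ker((I - K)^*). We are in the second case, so we need both kernels. Kernel of I - K: (I - K) u = u - u (v·u) = u - u = 0, so ker(I - K) = span{u} = span{(1, -1, 1)} (it is exactly 1-dimensional because rank(I - K) = 2). Kernel of the adjoint: K is real, so (I - K)^* = I - K^T = I - v u^T, and (I - v u^T) v = v - v (u·v) = 0; hence ker((I - K)^*) = span{v} = span{(5, 3, -1)}. Therefore (I - K) x = y is solvable iff <y, v> = 0, i.e. iff 5y_1 + 3y_2 - y_3 = 0. When this holds, K y = u (v·y) = 0, so (I - K) y = y and x = y is a particular solution; the full solution set is the line x = y + c·u = y + c·(1, -1, 1), c ∈ C.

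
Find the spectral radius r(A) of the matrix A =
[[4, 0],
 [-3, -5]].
r(A) = 5

The eigenvalues of A are the roots of its characteristic polynomial. With M = A (coefficients from the trace and determinant):
  p(λ) = det(λ I - M) = λ^2 + λ - 20.
For λ^2 + λ - 20 the discriminant is 81. It is a perfect square (9^2), so the roots are rational: λ = (-1 ± 9)/2 = 4, -5.
Thus the eigenvalues (to 4 decimals) are 4 (modulus 4); -5 (modulus 5). The spectral radius is the largest modulus: r(A) = 5. (Cross-check: r(A) ≤ ||A||_2 ≈ 6.3246; equality holds whenever A is normal, though it can also hold for some non-normal A.)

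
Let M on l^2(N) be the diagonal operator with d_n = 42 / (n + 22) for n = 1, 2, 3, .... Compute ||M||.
||M|| = 42/23 (attained at n = 1)

For M diagonal, ||M|| = sup_n |d_n| = sup_n 42/(n + 22). This is positive and strictly decreasing in n, so the supremum is attained at n = 1: d_1 = 42/(1 + 22) = 42/23. Hence ||M|| = 42/23.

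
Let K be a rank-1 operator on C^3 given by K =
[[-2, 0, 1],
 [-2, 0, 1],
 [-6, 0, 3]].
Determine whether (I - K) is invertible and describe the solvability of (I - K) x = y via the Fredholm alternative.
(I - K) is singular (det(I - K) = 0, i.e. 1 ∈ sigma(K)). (I - K) x = y is solvable iff y ⊥ ker((I - K)^*) = span{(-2, 0, 1)}, i.e. iff -2y_1 + y_3 = 0. When solvable, the solutions are x = y + c·(1, 1, 3), c arbitrary (ker(I - K) = span{(1, 1, 3)}, dimension 1).

K has rank 1, so it is an outer product K = u v^T: every row of K is a multiple of one row vector. Reading off the entries, u = (1, 1, 3) and v = (-2, 0, 1) (row i of K equals u_i·v^T). A rank-one matrix u v^T satisfies K u = u (v·u) and kills the (2)-dimensional subspace v^⊥, so its characteristic polynomial is lambda^2 (lambda - v·u) with v·u = tr K = 1. Hence the eigenvalues of I - K are 1 (multiplicity 2) and 1 - (1) = 0, so det(I - K) = 0. (Direct check: I - K =
[[3, 0, -1],
 [2, 1, -1],
 [6, 0, -2]]
has determinant 0.) So 1 is an eigenvalue of K and (I - K) is not invertible. The finite-dimensional Fredholm alternative says: either (I - K) is invertible, or ker(I - K) ≠ {0} and then range(I - K) = ker((I - K)^*)^⊥, with dim ker(I - K) = dim ker((I - K)^*). We are in the second case, so we need both kernels. Kernel of I - K: (I - K) u = u - u (v·u) = u - u = 0, so ker(I - K) = span{u} = span{(1, 1, 3)} (it is exactly 1-dimensional because rank(I - K) = 2). Kernel of the adjoint: K is real, so (I - K)^* = I - K^T = I - v u^T, and (I - v u^T) v = v - v (u·v) = 0; hence ker((I - K)^*) = span{v} = span{(-2, 0, 1)}. Therefore (I - K) x = y is solvable iff <y, v> = 0, i.e. iff -2y_1 + y_3 = 0. When this holds, K y = u (v·y) = 0, so (I - K) y = y and x = y is a particular solution; the full solution set is the line x = y + c·u = y + c·(1, 1, 3), c ∈ C.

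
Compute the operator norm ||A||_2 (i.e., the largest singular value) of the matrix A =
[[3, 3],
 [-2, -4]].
||A||_2 = sqrt((38 + sqrt(1300))/2) ≈ 6.085 (= sqrt(largest eigenvalue of A^T A))

||A||_2 = sigma_max(A) = sqrt(lambda_max(A^T A)). Form the symmetric matrix M = A^T A =
[[13, 17],
 [17, 25]].
Its characteristic polynomial (trace, determinant of M give the coefficients) is
  p(λ) = det(λ I - M) = λ^2 - 38λ + 36.
For λ^2 - 38λ + 36 the discriminant is 1300. It is nonnegative but not a perfect square, so the roots are real and irrational: λ = (38 ± sqrt(1300))/2 ≈ 37.0278, 0.9722.
So the eigenvalues of A^T A are ≈ 0.9722, 37.0278 (all ≥ 0, as they must be for A^T A). The largest is λ_max = (38 + sqrt(1300))/2 ≈ 37.0278, hence ||A||_2 = sqrt(λ_max) = sqrt((38 + sqrt(1300))/2) ≈ 6.085.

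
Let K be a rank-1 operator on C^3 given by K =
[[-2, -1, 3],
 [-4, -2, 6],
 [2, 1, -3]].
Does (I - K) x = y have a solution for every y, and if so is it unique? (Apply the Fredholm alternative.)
(I - K) is invertible (det(I - K) = 8 ≠ 0), so for every y in C^3 the equation (I - K) x = y has a unique solution.

K has rank 1, so it is an outer product K = u v^T: every row of K is a multiple of one row vector. Reading off the entries, u = (-1, -2, 1) and v = (2, 1, -3) (row i of K equals u_i·v^T). A rank-one matrix u v^T satisfies K u = u (v·u) and kills the (2)-dimensional subspace v^⊥, so its characteristic polynomial is lambda^2 (lambda - v·u) with v·u = tr K = -7. Hence the eigenvalues of I - K are 1 (multiplicity 2) and 1 - (-7) = 8, so det(I - K) = 8. (Direct check: I - K =
[[3, 1, -3],
 [4, 3, -6],
 [-2, -1, 4]]
has determinant 8.) The finite-dimensional Fredholm alternative says: either (I - K) is invertible, or ker(I - K) ≠ {0} and then range(I - K) = ker((I - K)^*)^⊥, with dim ker(I - K) = dim ker((I - K)^*). Since det(I - K) ≠ 0, 1 is not an eigenvalue of K and ker(I - K) = {0}, so we are in the first case: for every y there is a unique x = (I - K)^(-1) y. Explicitly, by the Sherman–Morrison formula, (I - u v^T)^(-1) = I + u v^T/(1 - v·u), i.e. (I - K)^(-1) = I + K/(8).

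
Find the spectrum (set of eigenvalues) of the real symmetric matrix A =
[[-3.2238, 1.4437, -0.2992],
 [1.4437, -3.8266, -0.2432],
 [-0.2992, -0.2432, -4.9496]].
sigma(A) ≈ {-5, -2} (-5 with multiplicity 2)

A is real symmetric, so its spectrum consists of real eigenvalues. Expanding the characteristic polynomial of the displayed matrix gives
  det(λ I - A) = p(λ) = λ^3 + (12)λ^2 + (45)λ + (50).
Solving p(λ) = 0 yields eigenvalues ≈ -5, -5, -2. (A is shown rounded to 4 decimals, so these recover the underlying integer eigenvalues to within that precision.)
Verification: the trace of A = -12 equals the sum of eigenvalues -12, and det(A) ≈ -49.9996 matches the eigenvalue product -50.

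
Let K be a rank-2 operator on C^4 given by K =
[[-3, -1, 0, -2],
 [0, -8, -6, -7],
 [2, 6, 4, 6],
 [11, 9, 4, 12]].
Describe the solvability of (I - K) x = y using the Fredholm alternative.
(I - K) is invertible (det(I - K) = -11 ≠ 0), so for every y in C^4 the equation (I - K) x = y has a unique solution.

K has rank 2 and factors as K = U V^T = u1 v1^T + u2 v2^T with u1 = (-1, 1, 0, 3), v1 = (3, 1, 0, 2), u2 = (0, 3, -2, -2), v2 = (-1, -3, -2, -3) (multiplying out reproduces the displayed K). The nonzero eigenvalues of U V^T coincide with those of the 2 x 2 matrix G = V^T U = [[v1·u1, v1·u2], [v2·u1, v2·u2]] = [[4, -1], [-11, 1]], and by the Sylvester determinant identity det(I_4 - U V^T) = det(I_2 - V^T U) = det([[-3, 1], [11, 0]]) = (-3)(0) - (1)(11) = -11. (Direct check: I - K =
[[4, 1, 0, 2],
 [0, 9, 6, 7],
 [-2, -6, -3, -6],
 [-11, -9, -4, -11]]
has determinant -11.) The finite-dimensional Fredholm alternative says: either (I - K) is invertible, or ker(I - K) ≠ {0} and then range(I - K) = ker((I - K)^*)^⊥, with dim ker(I - K) = dim ker((I - K)^*). Since det(I - K) ≠ 0, 1 is not an eigenvalue of K and ker(I - K) = {0}, so we are in the first case: for every y there is a unique x = (I - K)^(-1) y. (Explicitly, by the Woodbury identity, (I - U V^T)^(-1) = I + U (I_2 - G)^(-1) V^T.)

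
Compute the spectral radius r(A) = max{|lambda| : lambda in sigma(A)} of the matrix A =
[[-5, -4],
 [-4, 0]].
r(A) = (5 + sqrt(89))/2 ≈ 7.217

The eigenvalues of A are the roots of its characteristic polynomial. With M = A (coefficients from the trace and determinant):
  p(λ) = det(λ I - M) = λ^2 + 5λ - 16.
For λ^2 + 5λ - 16 the discriminant is 89. It is nonnegative but not a perfect square, so the roots are real and irrational: λ = (-5 ± sqrt(89))/2 ≈ 2.217, -7.217.
Thus the eigenvalues (to 4 decimals) are 2.217 (modulus 2.217); -7.217 (modulus 7.217). The spectral radius is the largest modulus: r(A) = (5 + sqrt(89))/2 ≈ 7.217. (Cross-check: r(A) ≤ ||A||_2 ≈ 7.217; equality holds whenever A is normal, though it can also hold for some non-normal A.)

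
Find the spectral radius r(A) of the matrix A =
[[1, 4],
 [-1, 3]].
r(A) = sqrt(7) ≈ 2.6458

The eigenvalues of A are the roots of its characteristic polynomial. With M = A (coefficients from the trace and determinant):
  p(λ) = det(λ I - M) = λ^2 - 4λ + 7.
For λ^2 - 4λ + 7 the discriminant is -12. It is negative, so the roots are the complex-conjugate pair λ = 2 ± (sqrt(12)/2) i ≈ 2 ± 1.7321i. For a conjugate pair the product of the roots equals the constant term, so |λ|^2 = 7 and |λ| = sqrt(7) ≈ 2.6458.
Thus the eigenvalues (to 4 decimals) are 2 ± 1.7321i (modulus 2.6458). The spectral radius is the largest modulus: r(A) = sqrt(7) ≈ 2.6458. (Cross-check: r(A) ≤ ||A||_2 ≈ 5.0043; equality holds whenever A is normal, though it can also hold for some non-normal A.)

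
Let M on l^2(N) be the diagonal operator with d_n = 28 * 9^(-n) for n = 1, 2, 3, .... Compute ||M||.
||M|| = 28/9 (attained at n = 1)

For M diagonal, ||M|| = sup_n |d_n|. The sequence d_n = 28 * 9^(-n) is positive and strictly decreasing (ratio 9^(-1) < 1), so the supremum is d_1 = 28/9. Hence ||M|| = 28/9.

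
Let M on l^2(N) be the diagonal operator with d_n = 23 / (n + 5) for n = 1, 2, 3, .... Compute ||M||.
||M|| = 23/6 (attained at n = 1)

For M diagonal, ||M|| = sup_n |d_n| = sup_n 23/(n + 5). This is positive and strictly decreasing in n, so the supremum is attained at n = 1: d_1 = 23/(1 + 5) = 23/6. Hence ||M|| = 23/6.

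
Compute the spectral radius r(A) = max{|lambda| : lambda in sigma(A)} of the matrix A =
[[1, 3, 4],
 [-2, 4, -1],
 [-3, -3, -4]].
r(A) ≈ 3.8389

The eigenvalues of A are the roots of its characteristic polynomial. With M = A (coefficients from the trace, the sum of principal 2x2 minors, and det A):
  p(λ) = det(λ I - M) = λ^3 - λ^2 - λ - 38.
No integer candidate from the rational root theorem (±divisors of 38) is a root, so the roots are irrational. The cubic discriminant is Δ = -39819 < 0, so there is one real root and a complex-conjugate pair. p(3) = -23 and p(4) = 6 have opposite signs, so a root lies in (3, 4); Newton's method refines it to λ ≈ 3.8389. Dividing out (λ - (3.8389)) leaves approximately λ^2 + 2.8389λ + 9.8986. For λ^2 + 2.8389λ + 9.8986 the discriminant is -31.5346. It is negative, so the remaining roots are the complex-conjugate pair λ ≈ -1.4195 ± 2.8078i. Their product equals the constant term, so |λ|^2 ≈ 9.8986 and |λ| ≈ 3.1462.
Thus the eigenvalues (to 4 decimals) are 3.8389 (modulus 3.8389); -1.4195 ± 2.8078i (modulus 3.1462). The spectral radius is the largest modulus: r(A) ≈ 3.8389. (Cross-check: r(A) ≤ ||A||_2 ≈ 7.6854; equality holds whenever A is normal, though it can also hold for some non-normal A.)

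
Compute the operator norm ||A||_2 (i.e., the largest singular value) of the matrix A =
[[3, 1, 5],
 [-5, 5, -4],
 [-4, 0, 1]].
||A||_2 ≈ 9.4055 (= sqrt(largest eigenvalue of A^T A))

||A||_2 = sigma_max(A) = sqrt(lambda_max(A^T A)). Form the symmetric matrix M = A^T A =
[[50, -22, 31],
 [-22, 26, -15],
 [31, -15, 42]].
Its characteristic polynomial (trace, sum of principal 2x2 minors, determinant of M give the coefficients) is
  p(λ) = det(λ I - M) = λ^3 - 118λ^2 + 2822λ - 18496.
No integer candidate from the rational root theorem (±divisors of 18496) is a root, so the roots are irrational. The cubic discriminant is Δ = 1061129392 > 0, so there are three distinct real roots. p(11) = -401 and p(12) = 104 have opposite signs, so a root lies in (11, 12); Newton's method refines it to λ ≈ 11.7644. p(17) = 289 and p(18) = -100 have opposite signs, so a root lies in (17, 18); Newton's method refines it to λ ≈ 17.7724. p(88) = -2480 and p(89) = 2953 have opposite signs, so a root lies in (88, 89); Newton's method refines it to λ ≈ 88.4632. Check (Vieta): the three roots sum to 118, matching tr M = 118.
So the eigenvalues of A^T A are ≈ 11.7644, 17.7724, 88.4632 (all ≥ 0, as they must be for A^T A). The largest is λ_max ≈ 88.4632, hence ||A||_2 = sqrt(λ_max) ≈ 9.4055.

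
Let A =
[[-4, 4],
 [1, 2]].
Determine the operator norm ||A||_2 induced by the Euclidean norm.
||A||_2 = sqrt((37 + sqrt(793))/2) ≈ 5.7079 (= sqrt(largest eigenvalue of A^T A))

||A||_2 = sigma_max(A) = sqrt(lambda_max(A^T A)). Form the symmetric matrix M = A^T A =
[[17, -14],
 [-14, 20]].
Its characteristic polynomial (trace, determinant of M give the coefficients) is
  p(λ) = det(λ I - M) = λ^2 - 37λ + 144.
For λ^2 - 37λ + 144 the discriminant is 793. It is nonnegative but not a perfect square, so the roots are real and irrational: λ = (37 ± sqrt(793))/2 ≈ 32.5801, 4.4199.
So the eigenvalues of A^T A are ≈ 4.4199, 32.5801 (all ≥ 0, as they must be for A^T A). The largest is λ_max = (37 + sqrt(793))/2 ≈ 32.5801, hence ||A||_2 = sqrt(λ_max) = sqrt((37 + sqrt(793))/2) ≈ 5.7079.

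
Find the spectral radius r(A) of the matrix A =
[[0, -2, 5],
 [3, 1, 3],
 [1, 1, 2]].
r(A) = 4

The eigenvalues of A are the roots of its characteristic polynomial. With M = A (coefficients from the trace, the sum of principal 2x2 minors, and det A):
  p(λ) = det(λ I - M) = λ^3 - 3λ^2 - 16.
By the rational root theorem any rational root is an integer divisor of 16. Testing λ = 4: p(4) = 64 - 48 + 0 - 16 = 0, so λ = 4 is a root. Dividing out (λ - 4) leaves p(λ) = (λ - 4)(λ^2 + λ + 4). For λ^2 + λ + 4 the discriminant is -15. It is negative, so the roots are the complex-conjugate pair λ = -1/2 ± (sqrt(15)/2) i ≈ -0.5 ± 1.9365i. For a conjugate pair the product of the roots equals the constant term, so |λ|^2 = 4 and |λ| = sqrt(4) = 2.
Thus the eigenvalues (to 4 decimals) are -0.5 ± 1.9365i (modulus 2); 4 (modulus 4). The spectral radius is the largest modulus: r(A) = 4. (Cross-check: r(A) ≤ ||A||_2 ≈ 6.4912; equality holds whenever A is normal, though it can also hold for some non-normal A.)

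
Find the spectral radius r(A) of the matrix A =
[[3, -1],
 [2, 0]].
r(A) = 2

The eigenvalues of A are the roots of its characteristic polynomial. With M = A (coefficients from the trace and determinant):
  p(λ) = det(λ I - M) = λ^2 - 3λ + 2.
For λ^2 - 3λ + 2 the discriminant is 1. It is a perfect square (1^2), so the roots are rational: λ = (3 ± 1)/2 = 2, 1.
Thus the eigenvalues (to 4 decimals) are 2 (modulus 2); 1 (modulus 1). The spectral radius is the largest modulus: r(A) = 2. (Cross-check: r(A) ≤ ||A||_2 ≈ 3.7025; equality holds whenever A is normal, though it can also hold for some non-normal A.)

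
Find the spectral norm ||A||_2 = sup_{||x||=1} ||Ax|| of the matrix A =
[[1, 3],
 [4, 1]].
||A||_2 = sqrt((27 + sqrt(245))/2) ≈ 4.618 (= sqrt(largest eigenvalue of A^T A))

||A||_2 = sigma_max(A) = sqrt(lambda_max(A^T A)). Form the symmetric matrix M = A^T A =
[[17, 7],
 [7, 10]].
Its characteristic polynomial (trace, determinant of M give the coefficients) is
  p(λ) = det(λ I - M) = λ^2 - 27λ + 121.
For λ^2 - 27λ + 121 the discriminant is 245. It is nonnegative but not a perfect square, so the roots are real and irrational: λ = (27 ± sqrt(245))/2 ≈ 21.3262, 5.6738.
So the eigenvalues of A^T A are ≈ 5.6738, 21.3262 (all ≥ 0, as they must be for A^T A). The largest is λ_max = (27 + sqrt(245))/2 ≈ 21.3262, hence ||A||_2 = sqrt(λ_max) = sqrt((27 + sqrt(245))/2) ≈ 4.618.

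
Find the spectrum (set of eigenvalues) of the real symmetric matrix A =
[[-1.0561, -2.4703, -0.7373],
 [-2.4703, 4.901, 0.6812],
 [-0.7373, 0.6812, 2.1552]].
sigma(A) ≈ {-2, 2, 6}

A is real symmetric, so its spectrum consists of real eigenvalues. Expanding the characteristic polynomial of the displayed matrix gives
  det(λ I - A) = p(λ) = λ^3 + (-6)λ^2 + (-4)λ + (24).
Solving p(λ) = 0 yields eigenvalues ≈ -2, 2, 6. (A is shown rounded to 4 decimals, so these recover the underlying integer eigenvalues to within that precision.)
Verification: the trace of A = 6 equals the sum of eigenvalues 6, and det(A) ≈ -23.9998 matches the eigenvalue product -24.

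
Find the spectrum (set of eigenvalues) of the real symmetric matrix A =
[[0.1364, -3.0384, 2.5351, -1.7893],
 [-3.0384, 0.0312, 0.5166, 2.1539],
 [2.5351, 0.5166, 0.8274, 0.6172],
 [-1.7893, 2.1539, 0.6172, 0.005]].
sigma(A) ≈ {-4, -2, 2, 5}

A is real symmetric, so its spectrum consists of real eigenvalues. Expanding the characteristic polynomial of the displayed matrix gives
  det(λ I - A) = p(λ) = λ^4 + (-1)λ^3 + (-24)λ^2 + (4)λ + (79.9971).
Solving p(λ) = 0 yields eigenvalues ≈ -4, -2, 2, 5. (A is shown rounded to 4 decimals, so these recover the underlying integer eigenvalues to within that precision.)
Verification: the trace of A = 1 equals the sum of eigenvalues 1, and det(A) ≈ 79.9971 matches the eigenvalue product 80.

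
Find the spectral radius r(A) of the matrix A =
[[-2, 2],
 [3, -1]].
r(A) = 4

The eigenvalues of A are the roots of its characteristic polynomial. With M = A (coefficients from the trace and determinant):
  p(λ) = det(λ I - M) = λ^2 + 3λ - 4.
For λ^2 + 3λ - 4 the discriminant is 25. It is a perfect square (5^2), so the roots are rational: λ = (-3 ± 5)/2 = 1, -4.
Thus the eigenvalues (to 4 decimals) are 1 (modulus 1); -4 (modulus 4). The spectral radius is the largest modulus: r(A) = 4. (Cross-check: r(A) ≤ ||A||_2 ≈ 4.1306; equality holds whenever A is normal, though it can also hold for some non-normal A.)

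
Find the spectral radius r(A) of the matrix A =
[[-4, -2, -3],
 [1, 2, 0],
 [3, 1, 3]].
r(A) = sqrt(12)/2 ≈ 1.7321

The eigenvalues of A are the roots of its characteristic polynomial. With M = A (coefficients from the trace, the sum of principal 2x2 minors, and det A):
  p(λ) = det(λ I - M) = λ^3 - λ^2 - 3λ + 3.
By the rational root theorem any rational root is an integer divisor of 3. Testing λ = 1: p(1) = 1 - 1 - 3 + 3 = 0, so λ = 1 is a root. Dividing out (λ - 1) leaves p(λ) = (λ - 1)(λ^2 - 3). For λ^2 - 3 the discriminant is 12. It is nonnegative but not a perfect square, so the roots are real and irrational: λ = ± sqrt(12)/2 ≈ 1.7321, -1.7321.
Thus the eigenvalues (to 4 decimals) are 1.7321 (modulus 1.7321); -1.7321 (modulus 1.7321); 1 (modulus 1). The spectral radius is the largest modulus: r(A) = sqrt(12)/2 ≈ 1.7321. (Cross-check: r(A) ≤ ||A||_2 ≈ 7.0363; equality holds whenever A is normal, though it can also hold for some non-normal A.)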